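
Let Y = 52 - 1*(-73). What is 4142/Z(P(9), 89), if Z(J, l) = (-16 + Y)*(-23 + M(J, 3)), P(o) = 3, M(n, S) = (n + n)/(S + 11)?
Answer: -133/79 ≈ -1.6835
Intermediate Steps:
M(n, S) = 2*n/(11 + S) (M(n, S) = (2*n)/(11 + S) = 2*n/(11 + S))
Y = 125 (Y = 52 + 73 = 125)
Z(J, l) = -2507 + 109*J/7 (Z(J, l) = (-16 + 125)*(-23 + 2*J/(11 + 3)) = 109*(-23 + 2*J/14) = 109*(-23 + 2*J*(1/14)) = 109*(-23 + J/7) = -2507 + 109*J/7)
4142/Z(P(9), 89) = 4142/(-2507 + (109/7)*3) = 4142/(-2507 + 327/7) = 4142/(-17222/7) = 4142*(-7/17222) = -133/79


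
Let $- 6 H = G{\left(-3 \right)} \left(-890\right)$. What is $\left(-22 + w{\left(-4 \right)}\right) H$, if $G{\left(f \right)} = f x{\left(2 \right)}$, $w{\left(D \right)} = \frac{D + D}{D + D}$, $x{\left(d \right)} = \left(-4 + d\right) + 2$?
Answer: $0$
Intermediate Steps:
$x{\left(d \right)} = -2 + d$
$w{\left(D \right)} = 1$ ($w{\left(D \right)} = \frac{2 D}{2 D} = 2 D \frac{1}{2 D} = 1$)
$G{\left(f \right)} = 0$ ($G{\left(f \right)} = f \left(-2 + 2\right) = f 0 = 0$)
$H = 0$ ($H = - \frac{0 \left(-890\right)}{6} = \left(- \frac{1}{6}\right) 0 = 0$)
$\left(-22 + w{\left(-4 \right)}\right) H = \left(-22 + 1\right) 0 = \left(-21\right) 0 = 0$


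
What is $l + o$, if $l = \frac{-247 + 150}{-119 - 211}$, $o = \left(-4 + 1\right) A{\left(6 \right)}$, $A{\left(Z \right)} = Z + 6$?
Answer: $- \frac{11783}{330} \approx -35.706$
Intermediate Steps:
$A{\left(Z \right)} = 6 + Z$
$o = -36$ ($o = \left(-4 + 1\right) \left(6 + 6\right) = \left(-3\right) 12 = -36$)
$l = \frac{97}{330}$ ($l = - \frac{97}{-330} = \left(-97\right) \left(- \frac{1}{330}\right) = \frac{97}{330} \approx 0.29394$)
$l + o = \frac{97}{330} - 36 = - \frac{11783}{330}$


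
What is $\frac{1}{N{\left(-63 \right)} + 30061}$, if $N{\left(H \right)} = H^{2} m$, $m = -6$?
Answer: $\frac{1}{6247} \approx 0.00016008$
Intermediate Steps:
$N{\left(H \right)} = - 6 H^{2}$ ($N{\left(H \right)} = H^{2} \left(-6\right) = - 6 H^{2}$)
$\frac{1}{N{\left(-63 \right)} + 30061} = \frac{1}{- 6 \left(-63\right)^{2} + 30061} = \frac{1}{\left(-6\right) 3969 + 30061} = \frac{1}{-23814 + 30061} = \frac{1}{6247}$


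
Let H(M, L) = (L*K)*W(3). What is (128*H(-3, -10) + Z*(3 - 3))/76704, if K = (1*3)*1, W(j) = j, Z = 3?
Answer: -120/799 ≈ -0.15019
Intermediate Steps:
K = 3 (K = 3*1 = 3)
H(M, L) = 9*L (H(M, L) = (L*3)*3 = (3*L)*3 = 9*L)
(128*H(-3, -10) + Z*(3 - 3))/76704 = (128*(9*(-10)) + 3*(3 - 3))/76704 = (128*(-90) + 3*0)*(1/76704) = (-11520 + 0)*(1/76704) = -11520*1/76704 = -120/799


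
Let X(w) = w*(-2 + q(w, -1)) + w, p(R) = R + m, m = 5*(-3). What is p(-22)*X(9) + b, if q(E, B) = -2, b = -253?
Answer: 746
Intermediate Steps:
m = -15
p(R) = -15 + R (p(R) = R - 15 = -15 + R)
X(w) = -3*w (X(w) = w*(-2 - 2) + w = w*(-4) + w = -4*w + w = -3*w)
p(-22)*X(9) + b = (-15 - 22)*(-3*9) - 253 = -37*(-27) - 253 = 999 - 253 = 746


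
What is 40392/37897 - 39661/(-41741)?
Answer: 3189035389/1581858677 ≈ 2.0160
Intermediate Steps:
40392/37897 - 39661/(-41741) = 40392*(1/37897) - 39661*(-1/41741) = 40392/37897 + 39661/41741 = 3189035389/1581858677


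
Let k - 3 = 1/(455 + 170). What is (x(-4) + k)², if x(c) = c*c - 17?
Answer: 1565001/390625 ≈ 4.0064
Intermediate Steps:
x(c) = -17 + c² (x(c) = c² - 17 = -17 + c²)
k = 1876/625 (k = 3 + 1/(455 + 170) = 3 + 1/625 = 1876/625 ≈ 3.0016)
(x(-4) + k)² = ((-17 + (-4)²) + 1876/625)² = ((-17 + 16) + 1876/625)² = (-1 + 1876/625)² = (1251/625)² = 1565001/390625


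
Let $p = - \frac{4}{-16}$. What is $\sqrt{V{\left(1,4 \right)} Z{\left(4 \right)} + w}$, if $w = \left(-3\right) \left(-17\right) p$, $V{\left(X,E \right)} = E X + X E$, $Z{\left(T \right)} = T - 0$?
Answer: $\frac{\sqrt{179}}{2} \approx 6.6895$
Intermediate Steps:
$Z{\left(T \right)} = T$ ($Z{\left(T \right)} = T + 0 = T$)
$p = \frac{1}{4}$ ($p = \left(-4\right) \left(- \frac{1}{16}\right) = \frac{1}{4} \approx 0.25$)
$V{\left(X,E \right)} = 2 E X$ ($V{\left(X,E \right)} = E X + E X = 2 E X$)
$w = \frac{51}{4}$ ($w = \left(-3\right) \left(-17\right) \frac{1}{4} = 51 \cdot \frac{1}{4} = \frac{51}{4} \approx 12.75$)
$\sqrt{V{\left(1,4 \right)} Z{\left(4 \right)} + w} = \sqrt{2 \cdot 4 \cdot 1 \cdot 4 + \frac{51}{4}} = \sqrt{8 \cdot 4 + \frac{51}{4}} = \sqrt{32 + \frac{51}{4}} = \sqrt{\frac{179}{4}} = \frac{\sqrt{179}}{2}$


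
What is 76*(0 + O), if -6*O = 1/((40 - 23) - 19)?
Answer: 19/3 ≈ 6.3333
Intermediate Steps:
O = 1/12 (O = -1/(6*((40 - 23) - 19)) = -1/(6*(17 - 19)) = -1/6/(-2) = -1/6*(-1/2) = 1/12 ≈ 0.083333)
76*(0 + O) = 76*(0 + 1/12) = 76*(1/12) = 19/3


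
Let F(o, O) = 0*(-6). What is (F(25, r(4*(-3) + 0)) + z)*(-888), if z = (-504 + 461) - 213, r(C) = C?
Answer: 227328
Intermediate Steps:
z = -256 (z = -43 - 213 = -256)
F(o, O) = 0
(F(25, r(4*(-3) + 0)) + z)*(-888) = (0 - 256)*(-888) = -256*(-888) = 227328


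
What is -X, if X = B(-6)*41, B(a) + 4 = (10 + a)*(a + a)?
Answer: 2132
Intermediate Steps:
B(a) = -4 + 2*a*(10 + a) (B(a) = -4 + (10 + a)*(a + a) = -4 + (10 + a)*(2*a) = -4 + 2*a*(10 + a))
X = -2132 (X = (-4 + 2*(-6)² + 20*(-6))*41 = (-4 + 2*36 - 120)*41 = (-4 + 72 - 120)*41 = -52*41 = -2132)
-X = -1*(-2132) = 2132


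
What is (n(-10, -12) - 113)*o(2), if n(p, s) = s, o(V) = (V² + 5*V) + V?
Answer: -2000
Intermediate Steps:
o(V) = V² + 6*V
(n(-10, -12) - 113)*o(2) = (-12 - 113)*(2*(6 + 2)) = -250*8 = -125*16 = -2000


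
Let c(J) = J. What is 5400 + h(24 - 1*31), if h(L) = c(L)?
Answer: 5393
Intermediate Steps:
h(L) = L
5400 + h(24 - 1*31) = 5400 + (24 - 1*31) = 5400 + (24 - 31) = 5400 - 7 = 5393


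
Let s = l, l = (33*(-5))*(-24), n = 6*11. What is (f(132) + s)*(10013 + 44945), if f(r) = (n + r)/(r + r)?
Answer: 435349797/2 ≈ 2.1768e+8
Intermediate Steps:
n = 66
l = 3960 (l = -165*(-24) = 3960)
s = 3960
f(r) = (66 + r)/(2*r) (f(r) = (66 + r)/(r + r) = (66 + r)/((2*r)) = (66 + r)*(1/(2*r)) = (66 + r)/(2*r))
(f(132) + s)*(10013 + 44945) = ((1/2)*(66 + 132)/132 + 3960)*(10013 + 44945) = ((1/2)*(1/132)*198 + 3960)*54958 = (3/4 + 3960)*54958 = (15843/4)*54958 = 435349797/2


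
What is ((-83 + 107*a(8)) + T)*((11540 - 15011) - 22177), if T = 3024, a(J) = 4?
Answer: -86408112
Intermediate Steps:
((-83 + 107*a(8)) + T)*((11540 - 15011) - 22177) = ((-83 + 107*4) + 3024)*((11540 - 15011) - 22177) = ((-83 + 428) + 3024)*(-3471 - 22177) = (345 + 3024)*(-25648) = 3369*(-25648) = -86408112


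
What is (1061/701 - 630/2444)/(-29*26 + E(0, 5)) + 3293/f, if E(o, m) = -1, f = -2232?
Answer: -1066073744197/721772564760 ≈ -1.4770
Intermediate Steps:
(1061/701 - 630/2444)/(-29*26 + E(0, 5)) + 3293/f = (1061/701 - 630/2444)/(-29*26 - 1) + 3293/(-2232) = (1061*(1/701) - 630*1/2444)/(-754 - 1) + 3293*(-1/2232) = (1061/701 - 315/1222)/(-755) - 3293/2232 = (1075727/856622)*(-1/755) - 3293/2232 = -1075727/646749610 - 3293/2232 = -1066073744197/721772564760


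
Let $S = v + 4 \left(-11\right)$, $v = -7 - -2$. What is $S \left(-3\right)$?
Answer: $147$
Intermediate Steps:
$v = -5$ ($v = -7 + 2 = -5$)
$S = -49$ ($S = -5 + 4 \left(-11\right) = -5 - 44 = -49$)
$S \left(-3\right) = \left(-49\right) \left(-3\right) = 147$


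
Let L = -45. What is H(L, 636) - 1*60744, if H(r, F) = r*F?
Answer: -89364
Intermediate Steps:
H(r, F) = F*r
H(L, 636) - 1*60744 = 636*(-45) - 1*60744 = -28620 - 60744 = -89364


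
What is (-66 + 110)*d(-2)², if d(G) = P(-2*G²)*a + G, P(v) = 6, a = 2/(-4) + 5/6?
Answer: 0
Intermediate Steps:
a = ⅓ (a = 2*(-¼) + 5*(⅙) = -½ + ⅚ = ⅓ ≈ 0.33333)
d(G) = 2 + G (d(G) = 6*(⅓) + G = 2 + G)
(-66 + 110)*d(-2)² = (-66 + 110)*(2 - 2)² = 44*0² = 44*0 = 0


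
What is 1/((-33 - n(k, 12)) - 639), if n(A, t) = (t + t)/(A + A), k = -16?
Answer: -4/2685 ≈ -0.0014898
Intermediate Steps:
n(A, t) = t/A (n(A, t) = (2*t)/((2*A)) = (2*t)*(1/(2*A)) = t/A)
1/((-33 - n(k, 12)) - 639) = 1/((-33 - 12/(-16)) - 639) = 1/((-33 - 12*(-1)/16) - 639) = 1/((-33 - 1*(-3/4)) - 639) = 1/((-33 + 3/4) - 639) = 1/(-129/4 - 639) = 1/(-2685/4) = -4/2685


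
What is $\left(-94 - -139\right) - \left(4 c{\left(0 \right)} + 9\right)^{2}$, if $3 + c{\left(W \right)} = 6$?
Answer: $-396$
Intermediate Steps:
$c{\left(W \right)} = 3$ ($c{\left(W \right)} = -3 + 6 = 3$)
$\left(-94 - -139\right) - \left(4 c{\left(0 \right)} + 9\right)^{2} = \left(-94 - -139\right) - \left(4 \cdot 3 + 9\right)^{2} = \left(-94 + 139\right) - \left(12 + 9\right)^{2} = 45 - 21^{2} = 45 - 441 = -396$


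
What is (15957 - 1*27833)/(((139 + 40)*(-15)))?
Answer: 11876/2685 ≈ 4.4231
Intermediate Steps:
(15957 - 1*27833)/(((139 + 40)*(-15))) = (15957 - 27833)/((179*(-15))) = -11876/(-2685) = -11876*(-1/2685) = 11876/2685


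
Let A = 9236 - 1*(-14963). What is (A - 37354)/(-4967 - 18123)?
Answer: 2631/4618 ≈ 0.56973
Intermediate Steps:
A = 24199 (A = 9236 + 14963 = 24199)
(A - 37354)/(-4967 - 18123) = (24199 - 37354)/(-4967 - 18123) = -13155/(-23090) = -13155*(-1/23090) = 2631/4618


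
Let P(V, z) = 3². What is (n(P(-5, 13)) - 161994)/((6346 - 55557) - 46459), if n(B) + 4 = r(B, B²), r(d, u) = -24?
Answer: 81011/47835 ≈ 1.6936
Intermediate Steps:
P(V, z) = 9
n(B) = -28 (n(B) = -4 - 24 = -28)
(n(P(-5, 13)) - 161994)/((6346 - 55557) - 46459) = (-28 - 161994)/((6346 - 55557) - 46459) = -162022/(-49211 - 46459) = -162022/(-95670) = -162022*(-1/95670) = 81011/47835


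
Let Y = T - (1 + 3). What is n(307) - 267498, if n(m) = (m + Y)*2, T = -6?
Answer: -266904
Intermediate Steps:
Y = -10 (Y = -6 - (1 + 3) = -6 - 1*4 = -6 - 4 = -10)
n(m) = -20 + 2*m (n(m) = (m - 10)*2 = (-10 + m)*2 = -20 + 2*m)
n(307) - 267498 = (-20 + 2*307) - 267498 = (-20 + 614) - 267498 = 594 - 267498 = -266904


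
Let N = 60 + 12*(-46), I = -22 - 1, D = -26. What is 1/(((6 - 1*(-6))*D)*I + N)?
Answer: 1/6684 ≈ 0.00014961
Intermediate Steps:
I = -23
N = -492 (N = 60 - 552 = -492)
1/(((6 - 1*(-6))*D)*I + N) = 1/(((6 - 1*(-6))*(-26))*(-23) - 492) = 1/(((6 + 6)*(-26))*(-23) - 492) = 1/((12*(-26))*(-23) - 492) = 1/(-312*(-23) - 492) = 1/(7176 - 492) = 1/6684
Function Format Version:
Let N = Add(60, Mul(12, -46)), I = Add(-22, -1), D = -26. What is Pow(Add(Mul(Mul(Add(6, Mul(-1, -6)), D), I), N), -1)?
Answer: Rational(1, 6684) ≈ 0.00014961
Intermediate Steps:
I = -23
N = -492 (N = Add(60, -552) = -492)
Pow(Add(Mul(Mul(Add(6, Mul(-1, -6)), D), I), N), -1) = Pow(Add(Mul(Mul(Add(6, Mul(-1, -6)), -26), -23), -492), -1) = Pow(Add(Mul(Mul(Add(6, 6), -26), -23), -492), -1) = Pow(Add(Mul(Mul(12, -26), -23), -492), -1) = Pow(Add(Mul(-312, -23), -492), -1) = Pow(Add(7176, -492), -1) = Pow(6684, -1) = Rational(1, 6684)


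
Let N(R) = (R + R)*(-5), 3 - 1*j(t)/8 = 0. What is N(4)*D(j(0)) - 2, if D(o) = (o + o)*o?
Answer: -46082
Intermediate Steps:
j(t) = 24 (j(t) = 24 - 8*0 = 24 + 0 = 24)
N(R) = -10*R (N(R) = (2*R)*(-5) = -10*R)
D(o) = 2*o² (D(o) = (2*o)*o = 2*o²)
N(4)*D(j(0)) - 2 = (-10*4)*(2*24²) - 2 = -80*576 - 2 = -40*1152 - 2 = -46080 - 2 = -46082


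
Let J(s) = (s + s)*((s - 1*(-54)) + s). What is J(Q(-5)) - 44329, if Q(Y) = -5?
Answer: -44769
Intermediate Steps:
J(s) = 2*s*(54 + 2*s) (J(s) = (2*s)*((s + 54) + s) = (2*s)*((54 + s) + s) = (2*s)*(54 + 2*s) = 2*s*(54 + 2*s))
J(Q(-5)) - 44329 = 4*(-5)*(27 - 5) - 44329 = 4*(-5)*22 - 44329 = -440 - 44329 = -44769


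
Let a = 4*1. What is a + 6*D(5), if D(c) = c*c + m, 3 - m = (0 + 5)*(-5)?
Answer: 322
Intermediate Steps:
a = 4
m = 28 (m = 3 - (0 + 5)*(-5) = 3 - 5*(-5) = 3 - 1*(-25) = 3 + 25 = 28)
D(c) = 28 + c² (D(c) = c*c + 28 = c² + 28 = 28 + c²)
a + 6*D(5) = 4 + 6*(28 + 5²) = 4 + 6*(28 + 25) = 4 + 6*53 = 4 + 318 = 322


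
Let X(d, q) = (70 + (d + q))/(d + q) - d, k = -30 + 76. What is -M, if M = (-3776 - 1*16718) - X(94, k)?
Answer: 40803/2 ≈ 20402.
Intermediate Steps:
k = 46
X(d, q) = -d + (70 + d + q)/(d + q) (X(d, q) = (70 + d + q)/(d + q) - d = -d + (70 + d + q)/(d + q))
M = -40803/2 (M = (-3776 - 1*16718) - (70 + 94 + 46 - 1*94² - 1*94*46)/(94 + 46) = (-3776 - 16718) - (70 + 94 + 46 - 1*8836 - 4324)/140 = -20494 - (70 + 94 + 46 - 8836 - 4324)/140 = -20494 - (-12950)/140 = -20494 - 1*(-185/2) = -20494 + 185/2 = -40803/2 ≈ -20402.)
-M = -1*(-40803/2) = 40803/2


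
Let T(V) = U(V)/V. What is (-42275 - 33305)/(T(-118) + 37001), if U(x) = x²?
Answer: -75580/36883 ≈ -2.0492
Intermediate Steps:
T(V) = V (T(V) = V²/V = V)
(-42275 - 33305)/(T(-118) + 37001) = (-42275 - 33305)/(-118 + 37001) = -75580/36883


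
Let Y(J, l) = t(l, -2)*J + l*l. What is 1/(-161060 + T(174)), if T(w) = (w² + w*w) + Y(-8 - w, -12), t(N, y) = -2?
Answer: -1/100000 ≈ -1.0000e-5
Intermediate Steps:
Y(J, l) = l² - 2*J (Y(J, l) = -2*J + l*l = -2*J + l² = l² - 2*J)
T(w) = 160 + 2*w + 2*w² (T(w) = (w² + w*w) + ((-12)² - 2*(-8 - w)) = (w² + w²) + (144 + (16 + 2*w)) = 2*w² + (160 + 2*w) = 160 + 2*w + 2*w²)
1/(-161060 + T(174)) = 1/(-161060 + (160 + 2*174 + 2*174²)) = 1/(-161060 + (160 + 348 + 2*30276)) = 1/(-161060 + (160 + 348 + 60552)) = 1/(-161060 + 61060) = 1/(-100000) = -1/100000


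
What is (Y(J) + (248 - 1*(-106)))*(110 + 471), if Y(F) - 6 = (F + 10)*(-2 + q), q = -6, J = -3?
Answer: 176624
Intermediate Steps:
Y(F) = -74 - 8*F (Y(F) = 6 + (F + 10)*(-2 - 6) = 6 + (10 + F)*(-8) = 6 + (-80 - 8*F) = -74 - 8*F)
(Y(J) + (248 - 1*(-106)))*(110 + 471) = ((-74 - 8*(-3)) + (248 - 1*(-106)))*(110 + 471) = ((-74 + 24) + (248 + 106))*581 = (-50 + 354)*581 = 304*581 = 176624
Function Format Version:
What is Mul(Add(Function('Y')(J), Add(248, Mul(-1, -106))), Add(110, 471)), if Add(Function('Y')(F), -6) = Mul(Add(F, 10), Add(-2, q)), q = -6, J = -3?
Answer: 176624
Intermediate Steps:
Function('Y')(F) = Add(-74, Mul(-8, F)) (Function('Y')(F) = Add(6, Mul(Add(F, 10), Add(-2, -6))) = Add(6, Mul(Add(10, F), -8)) = Add(6, Add(-80, Mul(-8, F))) = Add(-74, Mul(-8, F)))
Mul(Add(Function('Y')(J), Add(248, Mul(-1, -106))), Add(110, 471)) = Mul(Add(Add(-74, Mul(-8, -3)), Add(248, Mul(-1, -106))), Add(110, 471)) = Mul(Add(Add(-74, 24), Add(248, 106)), 581) = Mul(Add(-50, 354), 581) = Mul(304, 581) = 176624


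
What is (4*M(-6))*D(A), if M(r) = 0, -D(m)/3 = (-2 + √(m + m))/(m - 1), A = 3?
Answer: 0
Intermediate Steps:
D(m) = -3*(-2 + √2*√m)/(-1 + m) (D(m) = -3*(-2 + √(m + m))/(m - 1) = -3*(-2 + √(2*m))/(-1 + m) = -3*(-2 + √2*√m)/(-1 + m))
(4*M(-6))*D(A) = (4*0)*(3*(2 - √2*√3)/(-1 + 3)) = 0*(3*(2 - √6)/2) = 0*(3*(½)*(2 - √6)) = 0*(3 - 3*√6/2) = 0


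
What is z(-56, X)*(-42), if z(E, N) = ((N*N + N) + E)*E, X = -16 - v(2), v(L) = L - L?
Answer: 432768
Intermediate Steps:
v(L) = 0
X = -16 (X = -16 - 1*0 = -16 + 0 = -16)
z(E, N) = E*(E + N + N**2) (z(E, N) = ((N**2 + N) + E)*E = ((N + N**2) + E)*E = (E + N + N**2)*E = E*(E + N + N**2))
z(-56, X)*(-42) = -56*(-56 - 16 + (-16)**2)*(-42) = -56*(-56 - 16 + 256)*(-42) = -56*184*(-42) = -10304*(-42) = 432768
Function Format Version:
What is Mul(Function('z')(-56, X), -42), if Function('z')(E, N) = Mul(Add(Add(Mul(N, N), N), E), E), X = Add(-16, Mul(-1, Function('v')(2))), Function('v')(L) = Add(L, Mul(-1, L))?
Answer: 432768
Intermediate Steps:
Function('v')(L) = 0
X = -16 (X = Add(-16, Mul(-1, 0)) = Add(-16, 0) = -16)
Function('z')(E, N) = Mul(E, Add(E, N, Pow(N, 2))) (Function('z')(E, N) = Mul(Add(Add(Pow(N, 2), N), E), E) = Mul(Add(Add(N, Pow(N, 2)), E), E) = Mul(Add(E, N, Pow(N, 2)), E) = Mul(E, Add(E, N, Pow(N, 2))))
Mul(Function('z')(-56, X), -42) = Mul(Mul(-56, Add(-56, -16, Pow(-16, 2))), -42) = Mul(Mul(-56, Add(-56, -16, 256)), -42) = Mul(Mul(-56, 184), -42) = Mul(-10304, -42) = 432768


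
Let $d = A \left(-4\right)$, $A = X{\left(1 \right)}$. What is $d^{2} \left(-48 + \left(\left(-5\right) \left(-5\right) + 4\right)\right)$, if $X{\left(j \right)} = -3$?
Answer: $-2736$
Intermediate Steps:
$A = -3$
$d = 12$ ($d = \left(-3\right) \left(-4\right) = 12$)
$d^{2} \left(-48 + \left(\left(-5\right) \left(-5\right) + 4\right)\right) = 12^{2} \left(-48 + \left(\left(-5\right) \left(-5\right) + 4\right)\right) = 144 \left(-48 + \left(25 + 4\right)\right) = 144 \left(-48 + 29\right) = 144 \left(-19\right) = -2736$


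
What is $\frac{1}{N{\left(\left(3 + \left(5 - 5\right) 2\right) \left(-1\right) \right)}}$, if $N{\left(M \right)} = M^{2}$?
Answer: $\frac{1}{9} \approx 0.11111$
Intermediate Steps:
$\frac{1}{N{\left(\left(3 + \left(5 - 5\right) 2\right) \left(-1\right) \right)}} = \frac{1}{\left(\left(3 + \left(5 - 5\right) 2\right) \left(-1\right)\right)^{2}} = \frac{1}{\left(\left(3 + 0 \cdot 2\right) \left(-1\right)\right)^{2}} = \frac{1}{\left(\left(3 + 0\right) \left(-1\right)\right)^{2}} = \frac{1}{\left(3 \left(-1\right)\right)^{2}} = \frac{1}{\left(-3\right)^{2}} = \frac{1}{9}$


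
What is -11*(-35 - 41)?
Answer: 836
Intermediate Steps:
-11*(-35 - 41) = -11*(-76) = 836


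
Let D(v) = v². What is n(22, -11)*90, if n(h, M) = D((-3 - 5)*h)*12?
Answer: 33454080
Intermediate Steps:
n(h, M) = 768*h² (n(h, M) = ((-3 - 5)*h)²*12 = (-8*h)²*12 = (64*h²)*12 = 768*h²)
n(22, -11)*90 = (768*22²)*90 = (768*484)*90 = 371712*90 = 33454080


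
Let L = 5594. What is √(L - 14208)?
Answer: I*√8614 ≈ 92.812*I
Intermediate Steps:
√(L - 14208) = √(5594 - 14208) = √(-8614) = I*√8614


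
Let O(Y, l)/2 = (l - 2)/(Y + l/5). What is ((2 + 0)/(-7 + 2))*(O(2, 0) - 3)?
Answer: 2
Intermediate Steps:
O(Y, l) = 2*(-2 + l)/(Y + l/5) (O(Y, l) = 2*((l - 2)/(Y + l/5)) = 2*((-2 + l)/(Y + l*(⅕))) = 2*((-2 + l)/(Y + l/5)) = 2*(-2 + l)/(Y + l/5))
((2 + 0)/(-7 + 2))*(O(2, 0) - 3) = ((2 + 0)/(-7 + 2))*(10*(-2 + 0)/(0 + 5*2) - 3) = (2/(-5))*(10*(-2)/(0 + 10) - 3) = (2*(-⅕))*(10*(-2)/10 - 3) = -2*(10*(⅒)*(-2) - 3)/5 = -2*(-2 - 3)/5 = -⅖*(-5) = 2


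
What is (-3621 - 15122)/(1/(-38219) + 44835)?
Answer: -716338717/1713548864 ≈ -0.41804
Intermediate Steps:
(-3621 - 15122)/(1/(-38219) + 44835) = -18743/(-1/38219 + 44835) = -18743/1713548864/38219 = -18743*38219/1713548864 = -716338717/1713548864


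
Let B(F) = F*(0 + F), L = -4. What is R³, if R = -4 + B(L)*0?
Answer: -64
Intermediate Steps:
B(F) = F² (B(F) = F*F = F²)
R = -4 (R = -4 + (-4)²*0 = -4 + 16*0 = -4 + 0 = -4)
R³ = (-4)³ = -64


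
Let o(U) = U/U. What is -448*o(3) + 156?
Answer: -292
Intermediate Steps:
o(U) = 1
-448*o(3) + 156 = -448*1 + 156 = -448 + 156 = -292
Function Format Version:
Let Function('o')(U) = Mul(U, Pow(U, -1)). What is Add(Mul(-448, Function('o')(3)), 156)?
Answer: -292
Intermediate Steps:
Function('o')(U) = 1
Add(Mul(-448, Function('o')(3)), 156) = Add(Mul(-448, 1), 156) = Add(-448, 156) = -292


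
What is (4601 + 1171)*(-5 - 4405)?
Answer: -25454520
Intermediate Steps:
(4601 + 1171)*(-5 - 4405) = 5772*(-4410) = -25454520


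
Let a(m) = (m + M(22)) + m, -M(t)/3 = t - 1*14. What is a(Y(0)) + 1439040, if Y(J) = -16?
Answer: 1438984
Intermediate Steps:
M(t) = 42 - 3*t (M(t) = -3*(t - 1*14) = -3*(t - 14) = -3*(-14 + t) = 42 - 3*t)
a(m) = -24 + 2*m (a(m) = (m + (42 - 3*22)) + m = (m + (42 - 66)) + m = (m - 24) + m = (-24 + m) + m = -24 + 2*m)
a(Y(0)) + 1439040 = (-24 + 2*(-16)) + 1439040 = (-24 - 32) + 1439040 = -56 + 1439040 = 1438984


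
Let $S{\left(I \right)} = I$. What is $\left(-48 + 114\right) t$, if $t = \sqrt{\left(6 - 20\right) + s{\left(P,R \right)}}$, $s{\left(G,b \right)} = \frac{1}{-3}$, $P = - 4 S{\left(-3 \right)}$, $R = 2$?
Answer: $22 i \sqrt{129} \approx 249.87 i$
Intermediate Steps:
$P = 12$ ($P = \left(-4\right) \left(-3\right) = 12$)
$s{\left(G,b \right)} = - \frac{1}{3}$
$t = \frac{i \sqrt{129}}{3}$ ($t = \sqrt{\left(6 - 20\right) - \frac{1}{3}} = \sqrt{-14 - \frac{1}{3}} = \sqrt{- \frac{43}{3}} = \frac{i \sqrt{129}}{3} \approx 3.7859 i$)
$\left(-48 + 114\right) t = \left(-48 + 114\right) \frac{i \sqrt{129}}{3} = 66 \frac{i \sqrt{129}}{3} = 22 i \sqrt{129}$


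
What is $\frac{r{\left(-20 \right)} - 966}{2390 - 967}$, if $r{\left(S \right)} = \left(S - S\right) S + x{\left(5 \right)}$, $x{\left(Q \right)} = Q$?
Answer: $- \frac{961}{1423} \approx -0.67533$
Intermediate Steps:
$r{\left(S \right)} = 5$ ($r{\left(S \right)} = \left(S - S\right) S + 5 = 0 S + 5 = 0 + 5 = 5$)
$\frac{r{\left(-20 \right)} - 966}{2390 - 967} = \frac{5 - 966}{2390 - 967} = - \frac{961}{1423}$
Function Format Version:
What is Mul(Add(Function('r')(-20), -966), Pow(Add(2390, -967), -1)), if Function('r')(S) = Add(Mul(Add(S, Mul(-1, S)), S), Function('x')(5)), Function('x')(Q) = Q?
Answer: Rational(-961, 1423) ≈ -0.67533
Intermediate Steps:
Function('r')(S) = 5 (Function('r')(S) = Add(Mul(Add(S, Mul(-1, S)), S), 5) = Add(Mul(0, S), 5) = Add(0, 5) = 5)
Mul(Add(Function('r')(-20), -966), Pow(Add(2390, -967), -1)) = Mul(Add(5, -966), Pow(Add(2390, -967), -1)) = Mul(-961, Pow(1423, -1)) = Mul(-961, Rational(1, 1423)) = Rational(-961, 1423)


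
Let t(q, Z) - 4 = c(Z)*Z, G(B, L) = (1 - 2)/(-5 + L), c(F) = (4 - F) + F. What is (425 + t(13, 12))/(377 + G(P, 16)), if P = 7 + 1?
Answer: 1749/1382 ≈ 1.2656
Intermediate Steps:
c(F) = 4
P = 8
G(B, L) = -1/(-5 + L)
t(q, Z) = 4 + 4*Z
(425 + t(13, 12))/(377 + G(P, 16)) = (425 + (4 + 4*12))/(377 - 1/(-5 + 16)) = (425 + (4 + 48))/(377 - 1/11) = (425 + 52)/(377 - 1*1/11) = 477/(377 - 1/11) = 477/(4146/11) = 477*(11/4146) = 1749/1382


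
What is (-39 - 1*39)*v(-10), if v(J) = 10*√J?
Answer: -780*I*√10 ≈ -2466.6*I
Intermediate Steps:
(-39 - 1*39)*v(-10) = (-39 - 1*39)*(10*√(-10)) = (-39 - 39)*(10*(I*√10)) = -780*I*√10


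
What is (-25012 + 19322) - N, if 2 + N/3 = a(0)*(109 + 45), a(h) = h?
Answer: -5684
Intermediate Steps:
N = -6 (N = -6 + 3*(0*(109 + 45)) = -6 + 3*(0*154) = -6 + 3*0 = -6 + 0 = -6)
(-25012 + 19322) - N = (-25012 + 19322) - 1*(-6) = -5690 + 6 = -5684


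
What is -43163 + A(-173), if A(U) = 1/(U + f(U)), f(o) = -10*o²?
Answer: -12925721470/299463 ≈ -43163.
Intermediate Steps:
A(U) = 1/(U - 10*U²)
-43163 + A(-173) = -43163 - 1/(-173*(-1 + 10*(-173))) = -43163 - 1*(-1/173)/(-1 - 1730) = -43163 - 1*(-1/173)/(-1731) = -43163 - 1*(-1/173)*(-1/1731) = -43163 - 1/299463 = -12925721470/299463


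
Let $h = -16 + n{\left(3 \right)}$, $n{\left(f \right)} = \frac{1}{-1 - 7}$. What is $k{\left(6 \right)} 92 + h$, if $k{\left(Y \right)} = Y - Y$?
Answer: $- \frac{129}{8} \approx -16.125$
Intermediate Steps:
$n{\left(f \right)} = - \frac{1}{8}$ ($n{\left(f \right)} = \frac{1}{-8} = - \frac{1}{8}$)
$k{\left(Y \right)} = 0$
$h = - \frac{129}{8}$ ($h = -16 - \frac{1}{8} = - \frac{129}{8} \approx -16.125$)
$k{\left(6 \right)} 92 + h = 0 \cdot 92 - \frac{129}{8} = 0 - \frac{129}{8} = - \frac{129}{8}$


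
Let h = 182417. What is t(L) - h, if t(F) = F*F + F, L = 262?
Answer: -113511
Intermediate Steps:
t(F) = F + F² (t(F) = F² + F = F + F²)
t(L) - h = 262*(1 + 262) - 1*182417 = 262*263 - 182417 = 68906 - 182417 = -113511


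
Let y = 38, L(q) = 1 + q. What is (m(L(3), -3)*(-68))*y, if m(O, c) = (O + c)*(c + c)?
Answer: 15504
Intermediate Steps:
m(O, c) = 2*c*(O + c) (m(O, c) = (O + c)*(2*c) = 2*c*(O + c))
(m(L(3), -3)*(-68))*y = ((2*(-3)*((1 + 3) - 3))*(-68))*38 = ((2*(-3)*(4 - 3))*(-68))*38 = ((2*(-3)*1)*(-68))*38 = -6*(-68)*38 = 408*38 = 15504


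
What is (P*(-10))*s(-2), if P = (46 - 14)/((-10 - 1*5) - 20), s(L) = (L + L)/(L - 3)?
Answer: 256/35 ≈ 7.3143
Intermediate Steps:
s(L) = 2*L/(-3 + L) (s(L) = (2*L)/(-3 + L) = 2*L/(-3 + L))
P = -32/35 (P = 32/((-10 - 5) - 20) = 32/(-15 - 20) = 32/(-35) = 32*(-1/35) = -32/35 ≈ -0.91429)
(P*(-10))*s(-2) = (-32/35*(-10))*(2*(-2)/(-3 - 2)) = 64*(2*(-2)/(-5))/7 = 64*(2*(-2)*(-1/5))/7 = (64/7)*(4/5) = 256/35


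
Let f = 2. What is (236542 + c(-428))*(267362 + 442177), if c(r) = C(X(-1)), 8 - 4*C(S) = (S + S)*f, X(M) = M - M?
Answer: 167837193216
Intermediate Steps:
X(M) = 0
C(S) = 2 - S (C(S) = 2 - (S + S)*2/4 = 2 - 2*S*2/4 = 2 - S)
c(r) = 2 (c(r) = 2 - 1*0 = 2 + 0 = 2)
(236542 + c(-428))*(267362 + 442177) = (236542 + 2)*(267362 + 442177) = 236544*709539 = 167837193216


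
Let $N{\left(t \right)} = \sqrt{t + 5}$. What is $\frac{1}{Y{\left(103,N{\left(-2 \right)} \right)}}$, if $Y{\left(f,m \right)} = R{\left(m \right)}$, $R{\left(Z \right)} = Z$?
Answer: $\frac{\sqrt{3}}{3} \approx 0.57735$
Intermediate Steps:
$N{\left(t \right)} = \sqrt{5 + t}$
$Y{\left(f,m \right)} = m$
$\frac{1}{Y{\left(103,N{\left(-2 \right)} \right)}} = \frac{1}{\sqrt{5 - 2}} = \frac{1}{\sqrt{3}} = \frac{\sqrt{3}}{3}$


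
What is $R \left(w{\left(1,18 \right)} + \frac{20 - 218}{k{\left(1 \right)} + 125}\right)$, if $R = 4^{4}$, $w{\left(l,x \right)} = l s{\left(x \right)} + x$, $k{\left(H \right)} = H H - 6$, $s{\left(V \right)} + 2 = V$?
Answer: $\frac{41408}{5} \approx 8281.6$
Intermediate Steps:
$s{\left(V \right)} = -2 + V$
$k{\left(H \right)} = -6 + H^{2}$ ($k{\left(H \right)} = H^{2} - 6 = -6 + H^{2}$)
$w{\left(l,x \right)} = x + l \left(-2 + x\right)$ ($w{\left(l,x \right)} = l \left(-2 + x\right) + x = x + l \left(-2 + x\right)$)
$R = 256$
$R \left(w{\left(1,18 \right)} + \frac{20 - 218}{k{\left(1 \right)} + 125}\right) = 256 \left(\left(18 + 1 \left(-2 + 18\right)\right) + \frac{20 - 218}{\left(-6 + 1^{2}\right) + 125}\right) = 256 \left(\left(18 + 1 \cdot 16\right) - \frac{198}{\left(-6 + 1\right) + 125}\right) = 256 \left(\left(18 + 16\right) - \frac{198}{-5 + 125}\right) = 256 \left(34 - \frac{198}{120}\right) = 256 \left(34 - \frac{33}{20}\right) = 256 \cdot \frac{647}{20} = \frac{41408}{5}$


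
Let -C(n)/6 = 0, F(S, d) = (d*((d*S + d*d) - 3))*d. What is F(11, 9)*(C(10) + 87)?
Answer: 1247319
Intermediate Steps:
F(S, d) = d²*(-3 + d² + S*d) (F(S, d) = (d*((S*d + d²) - 3))*d = (d*((d² + S*d) - 3))*d = (d*(-3 + d² + S*d))*d = d²*(-3 + d² + S*d))
C(n) = 0 (C(n) = -6*0 = 0)
F(11, 9)*(C(10) + 87) = (9²*(-3 + 9² + 11*9))*(0 + 87) = (81*(-3 + 81 + 99))*87 = (81*177)*87 = 14337*87 = 1247319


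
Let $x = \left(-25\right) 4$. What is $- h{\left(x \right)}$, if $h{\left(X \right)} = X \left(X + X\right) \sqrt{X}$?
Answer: $- 200000 i \approx - 2.0 \cdot 10^{5} i$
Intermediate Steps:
$x = -100$
$h{\left(X \right)} = 2 X^{\frac{5}{2}}$ ($h{\left(X \right)} = X 2 X \sqrt{X} = 2 X^{2} \sqrt{X} = 2 X^{\frac{5}{2}}$)
$- h{\left(x \right)} = - 2 \left(-100\right)^{\frac{5}{2}} = - 2 \cdot 100000 i = - 200000 i$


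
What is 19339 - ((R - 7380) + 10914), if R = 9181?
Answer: 6624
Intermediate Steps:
19339 - ((R - 7380) + 10914) = 19339 - ((9181 - 7380) + 10914) = 19339 - (1801 + 10914) = 19339 - 1*12715 = 19339 - 12715 = 6624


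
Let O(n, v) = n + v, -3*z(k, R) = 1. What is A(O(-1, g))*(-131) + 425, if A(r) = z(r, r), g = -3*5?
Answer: 1406/3 ≈ 468.67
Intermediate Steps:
g = -15
z(k, R) = -1/3 (z(k, R) = -1/3*1 = -1/3)
A(r) = -1/3
A(O(-1, g))*(-131) + 425 = -1/3*(-131) + 425 = 131/3 + 425 = 1406/3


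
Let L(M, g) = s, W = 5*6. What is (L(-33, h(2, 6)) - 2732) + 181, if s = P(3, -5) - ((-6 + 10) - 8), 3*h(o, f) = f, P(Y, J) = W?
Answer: -2517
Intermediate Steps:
W = 30
P(Y, J) = 30
h(o, f) = f/3
s = 34 (s = 30 - ((-6 + 10) - 8) = 30 - (4 - 8) = 30 - 1*(-4) = 30 + 4 = 34)
L(M, g) = 34
(L(-33, h(2, 6)) - 2732) + 181 = (34 - 2732) + 181 = -2698 + 181 = -2517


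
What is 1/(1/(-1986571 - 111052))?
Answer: -2097623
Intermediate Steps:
1/(1/(-1986571 - 111052)) = 1/(1/(-2097623)) = 1/(-1/2097623) = -2097623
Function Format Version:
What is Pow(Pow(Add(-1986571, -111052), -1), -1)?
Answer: -2097623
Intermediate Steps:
Pow(Pow(Add(-1986571, -111052), -1), -1) = Pow(Pow(-2097623, -1), -1) = Pow(Rational(-1, 2097623), -1) = -2097623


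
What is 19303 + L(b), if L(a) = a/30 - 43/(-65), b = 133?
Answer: 7530157/390 ≈ 19308.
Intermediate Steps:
L(a) = 43/65 + a/30 (L(a) = a*(1/30) - 43*(-1/65) = a/30 + 43/65 = 43/65 + a/30)
19303 + L(b) = 19303 + (43/65 + (1/30)*133) = 19303 + (43/65 + 133/30) = 19303 + 1987/390 = 7530157/390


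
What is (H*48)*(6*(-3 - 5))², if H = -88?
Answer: -9732096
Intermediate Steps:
(H*48)*(6*(-3 - 5))² = (-88*48)*(6*(-3 - 5))² = -4224*(6*(-8))² = -4224*(-48)² = -4224*2304 = -9732096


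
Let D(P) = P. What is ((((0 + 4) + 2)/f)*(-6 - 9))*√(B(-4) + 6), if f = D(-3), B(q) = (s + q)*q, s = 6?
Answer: 30*I*√2 ≈ 42.426*I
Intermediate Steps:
B(q) = q*(6 + q) (B(q) = (6 + q)*q = q*(6 + q))
f = -3
((((0 + 4) + 2)/f)*(-6 - 9))*√(B(-4) + 6) = ((((0 + 4) + 2)/(-3))*(-6 - 9))*√(-4*(6 - 4) + 6) = (((4 + 2)*(-⅓))*(-15))*√(-4*2 + 6) = ((6*(-⅓))*(-15))*√(-8 + 6) = (-2*(-15))*√(-2) = 30*(I*√2) = 30*I*√2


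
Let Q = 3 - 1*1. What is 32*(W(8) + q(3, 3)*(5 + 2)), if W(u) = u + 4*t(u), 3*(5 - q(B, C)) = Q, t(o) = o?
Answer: 6752/3 ≈ 2250.7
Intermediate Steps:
Q = 2 (Q = 3 - 1 = 2)
q(B, C) = 13/3 (q(B, C) = 5 - 1/3*2 = 5 - 2/3 = 13/3)
W(u) = 5*u (W(u) = u + 4*u = 5*u)
32*(W(8) + q(3, 3)*(5 + 2)) = 32*(5*8 + 13*(5 + 2)/3) = 32*(40 + (13/3)*7) = 32*(40 + 91/3) = 32*(211/3) = 6752/3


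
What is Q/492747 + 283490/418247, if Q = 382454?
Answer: 299649085168/206089954509 ≈ 1.4540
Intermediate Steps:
Q/492747 + 283490/418247 = 382454/492747 + 283490/418247 = 299649085168/206089954509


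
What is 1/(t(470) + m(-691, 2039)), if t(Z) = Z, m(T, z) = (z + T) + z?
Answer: 1/3857 ≈ 0.00025927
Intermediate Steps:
m(T, z) = T + 2*z (m(T, z) = (T + z) + z = T + 2*z)
1/(t(470) + m(-691, 2039)) = 1/(470 + (-691 + 2*2039)) = 1/(470 + (-691 + 4078)) = 1/(470 + 3387) = 1/3857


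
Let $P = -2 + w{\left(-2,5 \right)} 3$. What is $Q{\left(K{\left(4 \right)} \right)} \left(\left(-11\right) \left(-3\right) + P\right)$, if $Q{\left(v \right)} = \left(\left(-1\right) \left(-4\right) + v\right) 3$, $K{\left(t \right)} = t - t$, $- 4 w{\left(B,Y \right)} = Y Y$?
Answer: $147$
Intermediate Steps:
$w{\left(B,Y \right)} = - \frac{Y^{2}}{4}$ ($w{\left(B,Y \right)} = - \frac{Y Y}{4} = - \frac{Y^{2}}{4}$)
$P = - \frac{83}{4}$ ($P = -2 + - \frac{5^{2}}{4} \cdot 3 = -2 + \left(- \frac{1}{4}\right) 25 \cdot 3 = -2 - \frac{75}{4} = - \frac{83}{4} \approx -20.75$)
$K{\left(t \right)} = 0$
$Q{\left(v \right)} = 12 + 3 v$ ($Q{\left(v \right)} = \left(4 + v\right) 3 = 12 + 3 v$)
$Q{\left(K{\left(4 \right)} \right)} \left(\left(-11\right) \left(-3\right) + P\right) = \left(12 + 3 \cdot 0\right) \left(\left(-11\right) \left(-3\right) - \frac{83}{4}\right) = \left(12 + 0\right) \left(33 - \frac{83}{4}\right) = 12 \cdot \frac{49}{4} = 147$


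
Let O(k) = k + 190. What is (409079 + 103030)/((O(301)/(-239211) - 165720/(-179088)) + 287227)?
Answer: 130587244994934/73242811959361 ≈ 1.7829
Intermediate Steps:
O(k) = 190 + k
(409079 + 103030)/((O(301)/(-239211) - 165720/(-179088)) + 287227) = (409079 + 103030)/(((190 + 301)/(-239211) - 165720/(-179088)) + 287227) = 512109/((491*(-1/239211) - 165720*(-1/179088)) + 287227) = 512109/((-491/239211 + 6905/7462) + 287227) = 512109/(235441159/254998926 + 287227) = 512109/(73242811959361/254998926) = 512109*(254998926/73242811959361) = 130587244994934/73242811959361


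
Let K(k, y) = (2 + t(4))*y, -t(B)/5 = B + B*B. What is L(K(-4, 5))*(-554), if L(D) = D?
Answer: 271460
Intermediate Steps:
t(B) = -5*B - 5*B² (t(B) = -5*(B + B*B) = -5*(B + B²) = -5*B - 5*B²)
K(k, y) = -98*y (K(k, y) = (2 - 5*4*(1 + 4))*y = (2 - 5*4*5)*y = (2 - 100)*y = -98*y)
L(K(-4, 5))*(-554) = -98*5*(-554) = -490*(-554) = 271460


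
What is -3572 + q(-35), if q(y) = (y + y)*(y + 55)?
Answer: -4972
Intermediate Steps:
q(y) = 2*y*(55 + y) (q(y) = (2*y)*(55 + y) = 2*y*(55 + y))
-3572 + q(-35) = -3572 + 2*(-35)*(55 - 35) = -3572 + 2*(-35)*20 = -3572 - 1400 = -4972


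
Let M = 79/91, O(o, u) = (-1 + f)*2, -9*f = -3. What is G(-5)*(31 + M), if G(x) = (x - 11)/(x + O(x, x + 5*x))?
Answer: 139200/1729 ≈ 80.509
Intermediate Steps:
f = 1/3 (f = -1/9*(-3) = 1/3 ≈ 0.33333)
O(o, u) = -4/3 (O(o, u) = (-1 + 1/3)*2 = -2/3*2 = -4/3)
M = 79/91 (M = 79*(1/91) = 79/91 ≈ 0.86813)
G(x) = (-11 + x)/(-4/3 + x) (G(x) = (x - 11)/(x - 4/3) = (-11 + x)/(-4/3 + x))
G(-5)*(31 + M) = (3*(-11 - 5)/(-4 + 3*(-5)))*(31 + 79/91) = (3*(-16)/(-4 - 15))*(2900/91) = (3*(-16)/(-19))*(2900/91) = (3*(-1/19)*(-16))*(2900/91) = (48/19)*(2900/91) = 139200/1729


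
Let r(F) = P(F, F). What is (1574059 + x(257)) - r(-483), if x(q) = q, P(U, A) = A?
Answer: 1574799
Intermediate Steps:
r(F) = F
(1574059 + x(257)) - r(-483) = (1574059 + 257) - 1*(-483) = 1574316 + 483 = 1574799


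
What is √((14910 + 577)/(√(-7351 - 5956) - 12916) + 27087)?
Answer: √((349840205 - 27087*I*√13307)/(12916 - I*√13307)) ≈ 164.58 - 0.e-5*I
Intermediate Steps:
√((14910 + 577)/(√(-7351 - 5956) - 12916) + 27087) = √(15487/(√(-13307) - 12916) + 27087) = √(15487/(I*√13307 - 12916) + 27087) = √(15487/(-12916 + I*√13307) + 27087) = √(27087 + 15487/(-12916 + I*√13307))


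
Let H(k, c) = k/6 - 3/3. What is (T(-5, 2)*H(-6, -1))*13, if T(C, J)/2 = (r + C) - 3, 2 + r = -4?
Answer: 728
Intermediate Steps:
r = -6 (r = -2 - 4 = -6)
T(C, J) = -18 + 2*C (T(C, J) = 2*((-6 + C) - 3) = 2*(-9 + C) = -18 + 2*C)
H(k, c) = -1 + k/6 (H(k, c) = k*(1/6) - 3*1/3 = k/6 - 1 = -1 + k/6)
(T(-5, 2)*H(-6, -1))*13 = ((-18 + 2*(-5))*(-1 + (1/6)*(-6)))*13 = ((-18 - 10)*(-1 - 1))*13 = -28*(-2)*13 = 56*13 = 728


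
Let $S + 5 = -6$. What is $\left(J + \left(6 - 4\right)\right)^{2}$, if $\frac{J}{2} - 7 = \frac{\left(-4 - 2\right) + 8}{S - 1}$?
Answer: $\frac{2209}{9} \approx 245.44$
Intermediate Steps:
$S = -11$ ($S = -5 - 6 = -11$)
$J = \frac{41}{3}$ ($J = 14 + 2 \frac{\left(-4 - 2\right) + 8}{-11 - 1} = 14 + 2 \frac{\left(-4 - 2\right) + 8}{-12} = 14 + 2 \left(-6 + 8\right) \left(- \frac{1}{12}\right) = 14 + 2 \cdot 2 \left(- \frac{1}{12}\right) = 14 + 2 \left(- \frac{1}{6}\right) = 14 - \frac{1}{3} = \frac{41}{3} \approx 13.667$)
$\left(J + \left(6 - 4\right)\right)^{2} = \left(\frac{41}{3} + \left(6 - 4\right)\right)^{2} = \left(\frac{41}{3} + 2\right)^{2} = \left(\frac{47}{3}\right)^{2} = \frac{2209}{9}$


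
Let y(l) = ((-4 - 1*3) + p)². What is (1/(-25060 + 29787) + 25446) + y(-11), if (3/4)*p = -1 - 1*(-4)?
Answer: 120325786/4727 ≈ 25455.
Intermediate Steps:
p = 4 (p = 4*(-1 - 1*(-4))/3 = 4*(-1 + 4)/3 = (4/3)*3 = 4)
y(l) = 9 (y(l) = ((-4 - 1*3) + 4)² = ((-4 - 3) + 4)² = (-7 + 4)² = (-3)² = 9)
(1/(-25060 + 29787) + 25446) + y(-11) = (1/(-25060 + 29787) + 25446) + 9 = (1/4727 + 25446) + 9 = 120283243/4727 + 9 = 120325786/4727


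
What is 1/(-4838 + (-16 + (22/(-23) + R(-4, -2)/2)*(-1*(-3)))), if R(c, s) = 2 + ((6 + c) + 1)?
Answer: -46/223071 ≈ -0.00020621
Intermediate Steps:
R(c, s) = 9 + c (R(c, s) = 2 + (7 + c) = 9 + c)
1/(-4838 + (-16 + (22/(-23) + R(-4, -2)/2)*(-1*(-3)))) = 1/(-4838 + (-16 + (22/(-23) + (9 - 4)/2)*(-1*(-3)))) = 1/(-4838 + (-16 + (22*(-1/23) + 5*(½))*3)) = 1/(-4838 + (-16 + (-22/23 + 5/2)*3)) = 1/(-4838 + (-16 + (71/46)*3)) = 1/(-4838 + (-16 + 213/46)) = 1/(-4838 - 523/46) = 1/(-223071/46) = -46/223071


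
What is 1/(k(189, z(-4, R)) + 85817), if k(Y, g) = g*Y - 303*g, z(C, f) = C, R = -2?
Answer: 1/86273 ≈ 1.1591e-5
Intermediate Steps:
k(Y, g) = -303*g + Y*g (k(Y, g) = Y*g - 303*g = -303*g + Y*g)
1/(k(189, z(-4, R)) + 85817) = 1/(-4*(-303 + 189) + 85817) = 1/(-4*(-114) + 85817) = 1/(456 + 85817) = 1/86273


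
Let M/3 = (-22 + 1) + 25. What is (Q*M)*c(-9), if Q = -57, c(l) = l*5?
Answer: 30780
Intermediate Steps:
c(l) = 5*l
M = 12 (M = 3*((-22 + 1) + 25) = 3*(-21 + 25) = 3*4 = 12)
(Q*M)*c(-9) = (-57*12)*(5*(-9)) = -684*(-45) = 30780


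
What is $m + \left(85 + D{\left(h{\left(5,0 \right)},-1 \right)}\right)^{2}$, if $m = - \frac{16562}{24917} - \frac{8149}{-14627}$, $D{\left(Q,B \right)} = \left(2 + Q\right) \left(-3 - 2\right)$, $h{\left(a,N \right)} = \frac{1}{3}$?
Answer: $\frac{17639557581931}{3280148631} \approx 5377.7$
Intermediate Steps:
$h{\left(a,N \right)} = \frac{1}{3}$
$D{\left(Q,B \right)} = -10 - 5 Q$ ($D{\left(Q,B \right)} = \left(2 + Q\right) \left(-5\right) = -10 - 5 Q$)
$m = - \frac{39203741}{364460959}$ ($m = \left(-16562\right) \frac{1}{24917} - - \frac{8149}{14627} = - \frac{16562}{24917} + \frac{8149}{14627} = - \frac{39203741}{364460959} \approx -0.10757$)
$m + \left(85 + D{\left(h{\left(5,0 \right)},-1 \right)}\right)^{2} = - \frac{39203741}{364460959} + \left(85 - \frac{35}{3}\right)^{2} = - \frac{39203741}{364460959} + \left(\frac{220}{3}\right)^{2} = - \frac{39203741}{364460959} + \frac{48400}{9} = \frac{17639557581931}{3280148631}$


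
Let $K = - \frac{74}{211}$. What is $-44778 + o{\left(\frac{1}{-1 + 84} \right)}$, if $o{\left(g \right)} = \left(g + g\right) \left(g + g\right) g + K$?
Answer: $- \frac{5402376229740}{120647057} \approx -44778.0$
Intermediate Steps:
$K = - \frac{74}{211}$ ($K = \left(-74\right) \frac{1}{211} = - \frac{74}{211} \approx -0.35071$)
$o{\left(g \right)} = - \frac{74}{211} + 4 g^{3}$ ($o{\left(g \right)} = \left(g + g\right) \left(g + g\right) g - \frac{74}{211} = 2 g 2 g g - \frac{74}{211} = 4 g^{2} g - \frac{74}{211} = 4 g^{3} - \frac{74}{211} = - \frac{74}{211} + 4 g^{3}$)
$-44778 + o{\left(\frac{1}{-1 + 84} \right)} = -44778 - \left(\frac{74}{211} - 4 \left(\frac{1}{-1 + 84}\right)^{3}\right) = -44778 - \left(\frac{74}{211} - 4 \left(\frac{1}{83}\right)^{3}\right) = -44778 - \left(\frac{74}{211} - \frac{4}{571787}\right) = -44778 + \left(- \frac{74}{211} + 4 \cdot \frac{1}{571787}\right) = -44778 + \left(- \frac{74}{211} + \frac{4}{571787}\right) = -44778 - \frac{42311394}{120647057} = - \frac{5402376229740}{120647057}$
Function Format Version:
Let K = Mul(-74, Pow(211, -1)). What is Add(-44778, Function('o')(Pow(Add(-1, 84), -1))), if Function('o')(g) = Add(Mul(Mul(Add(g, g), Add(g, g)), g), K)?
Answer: Rational(-5402376229740, 120647057) ≈ -44778.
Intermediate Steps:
K = Rational(-74, 211) (K = Mul(-74, Rational(1, 211)) = Rational(-74, 211) ≈ -0.35071)
Function('o')(g) = Add(Rational(-74, 211), Mul(4, Pow(g, 3))) (Function('o')(g) = Add(Mul(Mul(Add(g, g), Add(g, g)), g), Rational(-74, 211)) = Add(Mul(Mul(Mul(2, g), Mul(2, g)), g), Rational(-74, 211)) = Add(Mul(Mul(4, Pow(g, 2)), g), Rational(-74, 211)) = Add(Mul(4, Pow(g, 3)), Rational(-74, 211)) = Add(Rational(-74, 211), Mul(4, Pow(g, 3))))
Add(-44778, Function('o')(Pow(Add(-1, 84), -1))) = Add(-44778, Add(Rational(-74, 211), Mul(4, Pow(Pow(Add(-1, 84), -1), 3)))) = Add(-44778, Add(Rational(-74, 211), Mul(4, Pow(Pow(83, -1), 3)))) = Add(-44778, Add(Rational(-74, 211), Mul(4, Pow(Rational(1, 83), 3)))) = Add(-44778, Add(Rational(-74, 211), Mul(4, Rational(1, 571787)))) = Add(-44778, Add(Rational(-74, 211), Rational(4, 571787))) = Add(-44778, Rational(-42311394, 120647057)) = Rational(-5402376229740, 120647057)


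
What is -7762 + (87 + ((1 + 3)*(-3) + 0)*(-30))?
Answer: -7315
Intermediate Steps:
-7762 + (87 + ((1 + 3)*(-3) + 0)*(-30)) = -7762 + (87 + (4*(-3) + 0)*(-30)) = -7762 + (87 + (-12 + 0)*(-30)) = -7762 + (87 - 12*(-30)) = -7762 + (87 + 360) = -7762 + 447 = -7315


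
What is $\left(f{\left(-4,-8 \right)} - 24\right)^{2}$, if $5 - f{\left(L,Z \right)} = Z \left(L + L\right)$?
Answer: $6889$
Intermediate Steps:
$f{\left(L,Z \right)} = 5 - 2 L Z$ ($f{\left(L,Z \right)} = 5 - Z \left(L + L\right) = 5 - Z 2 L = 5 - 2 L Z$)
$\left(f{\left(-4,-8 \right)} - 24\right)^{2} = \left(\left(5 - \left(-8\right) \left(-8\right)\right) - 24\right)^{2} = \left(\left(5 - 64\right) - 24\right)^{2} = \left(-59 - 24\right)^{2} = \left(-83\right)^{2} = 6889$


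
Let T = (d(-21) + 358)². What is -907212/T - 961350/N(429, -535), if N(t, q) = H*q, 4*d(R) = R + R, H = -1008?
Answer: -80710707773/8682857400 ≈ -9.2954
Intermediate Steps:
d(R) = R/2 (d(R) = (R + R)/4 = (2*R)/4 = R/2)
N(t, q) = -1008*q
T = 483025/4 (T = ((½)*(-21) + 358)² = (-21/2 + 358)² = (695/2)² = 483025/4 ≈ 1.2076e+5)
-907212/T - 961350/N(429, -535) = -907212/483025/4 - 961350/((-1008*(-535))) = -907212*4/483025 - 961350/539280 = -3628848/483025 - 961350*1/539280 = -3628848/483025 - 32045/17976 = -80710707773/8682857400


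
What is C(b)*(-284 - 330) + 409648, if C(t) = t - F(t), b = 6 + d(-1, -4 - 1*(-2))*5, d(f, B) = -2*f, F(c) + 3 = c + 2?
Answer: 409034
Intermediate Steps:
F(c) = -1 + c (F(c) = -3 + (c + 2) = -3 + (2 + c) = -1 + c)
b = 16 (b = 6 - 2*(-1)*5 = 6 + 2*5 = 6 + 10 = 16)
C(t) = 1 (C(t) = t - (-1 + t) = t + (1 - t) = 1)
C(b)*(-284 - 330) + 409648 = 1*(-284 - 330) + 409648 = 1*(-614) + 409648 = -614 + 409648 = 409034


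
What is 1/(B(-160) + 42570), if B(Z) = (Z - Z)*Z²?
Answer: 1/42570 ≈ 2.3491e-5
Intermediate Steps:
B(Z) = 0 (B(Z) = 0*Z² = 0)
1/(B(-160) + 42570) = 1/(0 + 42570) = 1/42570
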